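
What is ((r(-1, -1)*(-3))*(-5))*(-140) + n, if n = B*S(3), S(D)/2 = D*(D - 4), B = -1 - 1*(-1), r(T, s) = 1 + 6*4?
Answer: -52500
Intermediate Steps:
r(T, s) = 25 (r(T, s) = 1 + 24 = 25)
B = 0 (B = -1 + 1 = 0)
S(D) = 2*D*(-4 + D) (S(D) = 2*(D*(D - 4)) = 2*(D*(-4 + D)) = 2*D*(-4 + D))
n = 0 (n = 0*(2*3*(-4 + 3)) = 0*(2*3*(-1)) = 0*(-6) = 0)
((r(-1, -1)*(-3))*(-5))*(-140) + n = ((25*(-3))*(-5))*(-140) + 0 = -75*(-5)*(-140) + 0 = 375*(-140) + 0 = -52500 + 0 = -52500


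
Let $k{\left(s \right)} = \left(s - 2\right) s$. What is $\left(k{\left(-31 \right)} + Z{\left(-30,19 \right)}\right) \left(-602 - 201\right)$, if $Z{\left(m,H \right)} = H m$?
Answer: $-363759$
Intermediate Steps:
$k{\left(s \right)} = s \left(-2 + s\right)$ ($k{\left(s \right)} = \left(s - 2\right) s = \left(-2 + s\right) s = s \left(-2 + s\right)$)
$\left(k{\left(-31 \right)} + Z{\left(-30,19 \right)}\right) \left(-602 - 201\right) = \left(- 31 \left(-2 - 31\right) + 19 \left(-30\right)\right) \left(-602 - 201\right) = \left(\left(-31\right) \left(-33\right) - 570\right) \left(-602 - 201\right) = \left(1023 - 570\right) \left(-803\right) = 453 \left(-803\right) = -363759$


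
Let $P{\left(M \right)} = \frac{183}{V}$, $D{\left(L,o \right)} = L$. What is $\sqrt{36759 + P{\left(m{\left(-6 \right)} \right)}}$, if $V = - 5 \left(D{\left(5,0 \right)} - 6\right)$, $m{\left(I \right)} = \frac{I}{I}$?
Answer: $\frac{3 \sqrt{102210}}{5} \approx 191.82$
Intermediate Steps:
$m{\left(I \right)} = 1$
$V = 5$ ($V = - 5 \left(5 - 6\right) = \left(-5\right) \left(-1\right) = 5$)
$P{\left(M \right)} = \frac{183}{5}$
$\sqrt{36759 + P{\left(m{\left(-6 \right)} \right)}} = \sqrt{36759 + \frac{183}{5}} = \sqrt{\frac{183978}{5}} = \frac{3 \sqrt{102210}}{5}$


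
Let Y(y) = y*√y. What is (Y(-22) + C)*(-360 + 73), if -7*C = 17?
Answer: 697 + 6314*I*√22 ≈ 697.0 + 29615.0*I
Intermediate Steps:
C = -17/7 (C = -⅐*17 = -17/7 ≈ -2.4286)
Y(y) = y^(3/2)
(Y(-22) + C)*(-360 + 73) = ((-22)^(3/2) - 17/7)*(-360 + 73) = (-22*I*√22 - 17/7)*(-287) = (-17/7 - 22*I*√22)*(-287) = 697 + 6314*I*√22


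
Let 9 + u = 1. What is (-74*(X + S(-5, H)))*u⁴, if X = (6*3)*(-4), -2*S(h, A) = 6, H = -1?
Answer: 22732800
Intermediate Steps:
u = -8 (u = -9 + 1 = -8)
S(h, A) = -3 (S(h, A) = -½*6 = -3)
X = -72 (X = 18*(-4) = -72)
(-74*(X + S(-5, H)))*u⁴ = -74*(-72 - 3)*(-8)⁴ = -74*(-75)*4096 = 5550*4096 = 22732800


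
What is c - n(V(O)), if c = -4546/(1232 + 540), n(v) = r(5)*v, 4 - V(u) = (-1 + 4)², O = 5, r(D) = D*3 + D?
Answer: 86327/886 ≈ 97.435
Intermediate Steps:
r(D) = 4*D (r(D) = 3*D + D = 4*D)
V(u) = -5 (V(u) = 4 - (-1 + 4)² = 4 - 1*3² = 4 - 1*9 = 4 - 9 = -5)
n(v) = 20*v (n(v) = (4*5)*v = 20*v)
c = -2273/886 (c = -4546/1772 = -4546*1/1772 = -2273/886 ≈ -2.5655)
c - n(V(O)) = -2273/886 - 20*(-5) = -2273/886 - 1*(-100) = -2273/886 + 100 = 86327/886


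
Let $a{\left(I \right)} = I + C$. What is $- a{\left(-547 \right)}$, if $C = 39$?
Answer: $508$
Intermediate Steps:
$a{\left(I \right)} = 39 + I$ ($a{\left(I \right)} = I + 39 = 39 + I$)
$- a{\left(-547 \right)} = - (39 - 547) = \left(-1\right) \left(-508\right) = 508$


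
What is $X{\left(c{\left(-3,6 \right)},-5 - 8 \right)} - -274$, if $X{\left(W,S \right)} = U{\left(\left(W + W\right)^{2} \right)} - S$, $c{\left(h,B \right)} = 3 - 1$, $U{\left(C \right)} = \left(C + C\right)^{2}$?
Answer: $1311$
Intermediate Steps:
$U{\left(C \right)} = 4 C^{2}$ ($U{\left(C \right)} = \left(2 C\right)^{2} = 4 C^{2}$)
$c{\left(h,B \right)} = 2$ ($c{\left(h,B \right)} = 3 - 1 = 2$)
$X{\left(W,S \right)} = - S + 64 W^{4}$ ($X{\left(W,S \right)} = 4 \left(\left(W + W\right)^{2}\right)^{2} - S = 4 \left(\left(2 W\right)^{2}\right)^{2} - S = 4 \left(4 W^{2}\right)^{2} - S = 4 \cdot 16 W^{4} - S = 64 W^{4} - S = - S + 64 W^{4}$)
$X{\left(c{\left(-3,6 \right)},-5 - 8 \right)} - -274 = \left(- (-5 - 8) + 64 \cdot 2^{4}\right) - -274 = \left(\left(-1\right) \left(-13\right) + 64 \cdot 16\right) + 274 = \left(13 + 1024\right) + 274 = 1037 + 274 = 1311$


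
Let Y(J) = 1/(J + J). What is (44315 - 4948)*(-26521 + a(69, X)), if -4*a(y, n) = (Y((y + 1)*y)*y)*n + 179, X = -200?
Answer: -29282394977/28 ≈ -1.0458e+9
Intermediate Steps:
Y(J) = 1/(2*J)
a(y, n) = -179/4 - n/(8*(1 + y)) (a(y, n) = -(((1/(2*(((y + 1)*y))))*y)*n + 179)/4 = -(((1/(2*(((1 + y)*y))))*y)*n + 179)/4 = -(((1/(2*((y*(1 + y)))))*y)*n + 179)/4 = -((((1/(y*(1 + y)))/2)*y)*n + 179)/4 = -(((1/(2*y*(1 + y)))*y)*n + 179)/4 = -((1/(2*(1 + y)))*n + 179)/4 = -(n/(2*(1 + y)) + 179)/4 = -(179 + n/(2*(1 + y)))/4 = -179/4 - n/(8*(1 + y)))
(44315 - 4948)*(-26521 + a(69, X)) = (44315 - 4948)*(-26521 + (-358 - 1*(-200) - 358*69)/(8*(1 + 69))) = 39367*(-26521 + (⅛)*(-358 + 200 - 24702)/70) = 39367*(-26521 + (⅛)*(1/70)*(-24860)) = 39367*(-26521 - 1243/28) = 39367*(-743831/28) = -29282394977/28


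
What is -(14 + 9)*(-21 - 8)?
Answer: 667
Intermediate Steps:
-(14 + 9)*(-21 - 8) = -23*(-29) = -1*(-667) = 667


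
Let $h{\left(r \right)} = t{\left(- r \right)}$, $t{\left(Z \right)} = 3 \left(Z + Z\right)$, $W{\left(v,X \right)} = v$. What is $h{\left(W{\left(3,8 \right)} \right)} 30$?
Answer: $-540$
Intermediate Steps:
$t{\left(Z \right)} = 6 Z$ ($t{\left(Z \right)} = 3 \cdot 2 Z = 6 Z$)
$h{\left(r \right)} = - 6 r$ ($h{\left(r \right)} = 6 \left(- r\right) = - 6 r$)
$h{\left(W{\left(3,8 \right)} \right)} 30 = \left(-6\right) 3 \cdot 30 = \left(-18\right) 30 = -540$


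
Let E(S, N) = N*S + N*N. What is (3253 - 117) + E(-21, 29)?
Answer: 3368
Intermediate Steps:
E(S, N) = N² + N*S (E(S, N) = N*S + N² = N² + N*S)
(3253 - 117) + E(-21, 29) = (3253 - 117) + 29*(29 - 21) = 3136 + 29*8 = 3136 + 232 = 3368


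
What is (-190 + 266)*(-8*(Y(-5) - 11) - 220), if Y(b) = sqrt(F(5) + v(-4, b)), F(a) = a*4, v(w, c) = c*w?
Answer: -10032 - 1216*sqrt(10) ≈ -13877.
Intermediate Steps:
F(a) = 4*a
Y(b) = sqrt(20 - 4*b) (Y(b) = sqrt(4*5 + b*(-4)) = sqrt(20 - 4*b))
(-190 + 266)*(-8*(Y(-5) - 11) - 220) = (-190 + 266)*(-8*(2*sqrt(5 - 1*(-5)) - 11) - 220) = 76*(-8*(2*sqrt(5 + 5) - 11) - 220) = 76*(-8*(2*sqrt(10) - 11) - 220) = 76*(-8*(-11 + 2*sqrt(10)) - 220) = 76*((88 - 16*sqrt(10)) - 220) = 76*(-132 - 16*sqrt(10)) = -10032 - 1216*sqrt(10)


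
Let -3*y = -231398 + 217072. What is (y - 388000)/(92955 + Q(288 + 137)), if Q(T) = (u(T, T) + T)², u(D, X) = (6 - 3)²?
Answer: -1149674/843933 ≈ -1.3623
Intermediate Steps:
y = 14326/3 (y = -(-231398 + 217072)/3 = -⅓*(-14326) = 14326/3 ≈ 4775.3)
u(D, X) = 9 (u(D, X) = 3² = 9)
Q(T) = (9 + T)²
(y - 388000)/(92955 + Q(288 + 137)) = (14326/3 - 388000)/(92955 + (9 + (288 + 137))²) = -1149674/(3*(92955 + (9 + 425)²)) = -1149674/(3*(92955 + 434²)) = -1149674/(3*(92955 + 188356)) = -1149674/3/281311 = -1149674/3*1/281311 = -1149674/843933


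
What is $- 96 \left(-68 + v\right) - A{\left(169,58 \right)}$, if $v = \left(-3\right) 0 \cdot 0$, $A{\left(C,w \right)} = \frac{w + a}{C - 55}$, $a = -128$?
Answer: $\frac{372131}{57} \approx 6528.6$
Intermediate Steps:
$A{\left(C,w \right)} = \frac{-128 + w}{-55 + C}$ ($A{\left(C,w \right)} = \frac{w - 128}{C - 55} = \frac{-128 + w}{-55 + C}$)
$v = 0$ ($v = 0 \cdot 0 = 0$)
$- 96 \left(-68 + v\right) - A{\left(169,58 \right)} = - 96 \left(-68 + 0\right) - \frac{-128 + 58}{-55 + 169} = \left(-96\right) \left(-68\right) - \frac{1}{114} \left(-70\right) = 6528 - \frac{1}{114} \left(-70\right) = 6528 - - \frac{35}{57} = 6528 + \frac{35}{57} = \frac{372131}{57}$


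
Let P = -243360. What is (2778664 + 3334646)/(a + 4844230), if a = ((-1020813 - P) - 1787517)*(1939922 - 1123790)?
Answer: -611331/209334925181 ≈ -2.9203e-6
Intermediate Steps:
a = -2093354096040 (a = ((-1020813 - 1*(-243360)) - 1787517)*(1939922 - 1123790) = ((-1020813 + 243360) - 1787517)*816132 = (-777453 - 1787517)*816132 = -2564970*816132 = -2093354096040)
(2778664 + 3334646)/(a + 4844230) = (2778664 + 3334646)/(-2093354096040 + 4844230) = 6113310/(-2093349251810) = 6113310*(-1/2093349251810) = -611331/209334925181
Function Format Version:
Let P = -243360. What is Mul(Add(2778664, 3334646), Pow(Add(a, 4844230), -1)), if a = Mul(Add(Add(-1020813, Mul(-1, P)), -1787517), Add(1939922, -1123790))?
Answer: Rational(-611331, 209334925181) ≈ -2.9203e-6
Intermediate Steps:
a = -2093354096040 (a = Mul(Add(Add(-1020813, Mul(-1, -243360)), -1787517), Add(1939922, -1123790)) = Mul(Add(Add(-1020813, 243360), -1787517), 816132) = Mul(Add(-777453, -1787517), 816132) = Mul(-2564970, 816132) = -2093354096040)
Mul(Add(2778664, 3334646), Pow(Add(a, 4844230), -1)) = Mul(Add(2778664, 3334646), Pow(Add(-2093354096040, 4844230), -1)) = Mul(6113310, Pow(-2093349251810, -1)) = Mul(6113310, Rational(-1, 2093349251810)) = Rational(-611331, 209334925181)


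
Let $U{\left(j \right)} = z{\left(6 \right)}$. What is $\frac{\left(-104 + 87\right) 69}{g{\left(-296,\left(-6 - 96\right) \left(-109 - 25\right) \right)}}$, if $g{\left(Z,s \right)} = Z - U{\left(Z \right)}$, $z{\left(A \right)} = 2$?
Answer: $\frac{1173}{298} \approx 3.9362$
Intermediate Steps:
$U{\left(j \right)} = 2$
$g{\left(Z,s \right)} = -2 + Z$ ($g{\left(Z,s \right)} = Z - 2 = -2 + Z$)
$\frac{\left(-104 + 87\right) 69}{g{\left(-296,\left(-6 - 96\right) \left(-109 - 25\right) \right)}} = \frac{\left(-104 + 87\right) 69}{-2 - 296} = \frac{\left(-17\right) 69}{-298} = \left(-1173\right) \left(- \frac{1}{298}\right) = \frac{1173}{298}$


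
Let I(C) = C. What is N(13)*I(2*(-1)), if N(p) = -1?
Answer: 2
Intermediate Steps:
N(13)*I(2*(-1)) = -2*(-1) = -1*(-2) = 2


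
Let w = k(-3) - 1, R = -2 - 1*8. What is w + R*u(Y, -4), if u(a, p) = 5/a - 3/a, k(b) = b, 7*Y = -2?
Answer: 66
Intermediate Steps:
Y = -2/7 (Y = (⅐)*(-2) = -2/7 ≈ -0.28571)
u(a, p) = 2/a
R = -10 (R = -2 - 8 = -10)
w = -4 (w = -3 - 1 = -4)
w + R*u(Y, -4) = -4 - 20/(-2/7) = -4 - 20*(-7)/2 = -4 - 10*(-7) = -4 + 70 = 66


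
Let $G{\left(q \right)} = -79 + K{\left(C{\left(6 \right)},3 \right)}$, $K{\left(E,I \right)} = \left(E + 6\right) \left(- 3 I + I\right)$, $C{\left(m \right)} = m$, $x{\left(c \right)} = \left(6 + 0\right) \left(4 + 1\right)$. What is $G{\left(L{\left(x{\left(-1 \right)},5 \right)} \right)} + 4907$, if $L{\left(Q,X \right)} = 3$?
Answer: $4756$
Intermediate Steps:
$x{\left(c \right)} = 30$ ($x{\left(c \right)} = 6 \cdot 5 = 30$)
$K{\left(E,I \right)} = - 2 I \left(6 + E\right)$ ($K{\left(E,I \right)} = \left(6 + E\right) \left(- 2 I\right) = - 2 I \left(6 + E\right)$)
$G{\left(q \right)} = -151$ ($G{\left(q \right)} = -79 - 6 \left(6 + 6\right) = -79 - 6 \cdot 12 = -79 - 72 = -151$)
$G{\left(L{\left(x{\left(-1 \right)},5 \right)} \right)} + 4907 = -151 + 4907 = 4756$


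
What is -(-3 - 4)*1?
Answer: 7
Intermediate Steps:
-(-3 - 4)*1 = -1*(-7)*1 = 7*1 = 7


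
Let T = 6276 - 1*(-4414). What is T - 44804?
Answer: -34114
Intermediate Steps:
T = 10690 (T = 6276 + 4414 = 10690)
T - 44804 = 10690 - 44804 = -34114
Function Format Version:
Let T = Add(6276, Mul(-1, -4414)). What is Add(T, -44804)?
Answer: -34114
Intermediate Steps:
T = 10690 (T = Add(6276, 4414) = 10690)
Add(T, -44804) = Add(10690, -44804) = -34114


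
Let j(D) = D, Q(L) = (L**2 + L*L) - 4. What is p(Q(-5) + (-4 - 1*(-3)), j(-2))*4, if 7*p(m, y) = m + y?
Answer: 172/7 ≈ 24.571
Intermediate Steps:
Q(L) = -4 + 2*L**2 (Q(L) = (L**2 + L**2) - 4 = 2*L**2 - 4 = -4 + 2*L**2)
p(m, y) = m/7 + y/7 (p(m, y) = (m + y)/7 = m/7 + y/7)
p(Q(-5) + (-4 - 1*(-3)), j(-2))*4 = (((-4 + 2*(-5)**2) + (-4 - 1*(-3)))/7 + (1/7)*(-2))*4 = (((-4 + 2*25) + (-4 + 3))/7 - 2/7)*4 = (((-4 + 50) - 1)/7 - 2/7)*4 = ((46 - 1)/7 - 2/7)*4 = ((1/7)*45 - 2/7)*4 = (45/7 - 2/7)*4 = (43/7)*4 = 172/7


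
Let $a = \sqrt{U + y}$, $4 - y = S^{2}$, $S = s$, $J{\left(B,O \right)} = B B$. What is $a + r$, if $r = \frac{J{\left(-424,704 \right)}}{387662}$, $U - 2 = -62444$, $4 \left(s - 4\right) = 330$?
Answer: $\frac{89888}{193831} + \frac{i \sqrt{279681}}{2} \approx 0.46374 + 264.42 i$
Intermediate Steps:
$s = \frac{173}{2}$ ($s = 4 + \frac{1}{4} \cdot 330 = 4 + \frac{165}{2} = \frac{173}{2} \approx 86.5$)
$J{\left(B,O \right)} = B^{2}$
$S = \frac{173}{2} \approx 86.5$
$U = -62442$ ($U = 2 - 62444 = -62442$)
$y = - \frac{29913}{4}$ ($y = 4 - \left(\frac{173}{2}\right)^{2} = 4 - \frac{29929}{4} = - \frac{29913}{4} \approx -7478.3$)
$r = \frac{89888}{193831}$ ($r = \frac{\left(-424\right)^{2}}{387662} = 179776 \cdot \frac{1}{387662} = \frac{89888}{193831} \approx 0.46374$)
$a = \frac{i \sqrt{279681}}{2}$ ($a = \sqrt{-62442 - \frac{29913}{4}} = \sqrt{- \frac{279681}{4}} = \frac{i \sqrt{279681}}{2} \approx 264.42 i$)
$a + r = \frac{i \sqrt{279681}}{2} + \frac{89888}{193831} = \frac{89888}{193831} + \frac{i \sqrt{279681}}{2}$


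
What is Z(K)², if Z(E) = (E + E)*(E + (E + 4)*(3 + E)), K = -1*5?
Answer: 900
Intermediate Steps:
K = -5
Z(E) = 2*E*(E + (3 + E)*(4 + E)) (Z(E) = (2*E)*(E + (4 + E)*(3 + E)) = (2*E)*(E + (3 + E)*(4 + E)) = 2*E*(E + (3 + E)*(4 + E)))
Z(K)² = (2*(-5)*(12 + (-5)² + 8*(-5)))² = (2*(-5)*(12 + 25 - 40))² = (2*(-5)*(-3))² = 30² = 900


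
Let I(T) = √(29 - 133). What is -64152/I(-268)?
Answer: 16038*I*√26/13 ≈ 6290.6*I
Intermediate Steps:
I(T) = 2*I*√26 (I(T) = √(-104) = 2*I*√26)
-64152/I(-268) = -64152*(-I*√26/52) = -(-16038)*I*√26/13 = 16038*I*√26/13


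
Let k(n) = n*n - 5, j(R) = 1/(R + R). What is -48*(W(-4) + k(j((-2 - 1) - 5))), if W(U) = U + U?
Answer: 9981/16 ≈ 623.81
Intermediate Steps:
W(U) = 2*U
j(R) = 1/(2*R)
k(n) = -5 + n**2 (k(n) = n**2 - 5 = -5 + n**2)
-48*(W(-4) + k(j((-2 - 1) - 5))) = -48*(2*(-4) + (-5 + (1/(2*((-2 - 1) - 5)))**2)) = -48*(-8 + (-5 + (1/(2*(-3 - 5)))**2)) = -48*(-8 + (-5 + ((1/2)/(-8))**2)) = -48*(-8 + (-5 + ((1/2)*(-1/8))**2)) = -48*(-8 + (-5 + (-1/16)**2)) = -48*(-8 + (-5 + 1/256)) = -48*(-8 - 1279/256) = -48*(-3327/256) = 9981/16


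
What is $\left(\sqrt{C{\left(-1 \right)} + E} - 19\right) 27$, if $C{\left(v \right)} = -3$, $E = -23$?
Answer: $-513 + 27 i \sqrt{26} \approx -513.0 + 137.67 i$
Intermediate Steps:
$\left(\sqrt{C{\left(-1 \right)} + E} - 19\right) 27 = \left(\sqrt{-3 - 23} - 19\right) 27 = \left(\sqrt{-26} - 19\right) 27 = \left(i \sqrt{26} - 19\right) 27 = \left(-19 + i \sqrt{26}\right) 27 = -513 + 27 i \sqrt{26}$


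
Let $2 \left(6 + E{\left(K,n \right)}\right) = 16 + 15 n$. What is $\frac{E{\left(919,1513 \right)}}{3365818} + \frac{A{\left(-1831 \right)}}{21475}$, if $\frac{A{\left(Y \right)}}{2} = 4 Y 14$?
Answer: $- \frac{1379982596767}{144561883100} \approx -9.546$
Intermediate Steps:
$E{\left(K,n \right)} = 2 + \frac{15 n}{2}$ ($E{\left(K,n \right)} = -6 + \frac{16 + 15 n}{2} = -6 + \left(8 + \frac{15 n}{2}\right) = 2 + \frac{15 n}{2}$)
$A{\left(Y \right)} = 112 Y$ ($A{\left(Y \right)} = 2 \cdot 4 Y 14 = 2 \cdot 56 Y = 112 Y$)
$\frac{E{\left(919,1513 \right)}}{3365818} + \frac{A{\left(-1831 \right)}}{21475} = \frac{2 + \frac{15}{2} \cdot 1513}{3365818} + \frac{112 \left(-1831\right)}{21475} = \left(2 + \frac{22695}{2}\right) \frac{1}{3365818} - \frac{205072}{21475} = \frac{22699}{2} \cdot \frac{1}{3365818} - \frac{205072}{21475} = \frac{22699}{6731636} - \frac{205072}{21475} = - \frac{1379982596767}{144561883100}$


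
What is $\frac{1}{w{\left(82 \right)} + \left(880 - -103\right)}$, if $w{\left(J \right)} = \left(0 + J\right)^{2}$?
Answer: $\frac{1}{7707} \approx 0.00012975$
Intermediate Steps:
$w{\left(J \right)} = J^{2}$
$\frac{1}{w{\left(82 \right)} + \left(880 - -103\right)} = \frac{1}{82^{2} + \left(880 - -103\right)} = \frac{1}{6724 + \left(880 + 103\right)} = \frac{1}{6724 + 983} = \frac{1}{7707}$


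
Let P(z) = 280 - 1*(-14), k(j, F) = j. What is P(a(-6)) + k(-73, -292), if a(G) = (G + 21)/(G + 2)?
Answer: 221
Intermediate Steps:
a(G) = (21 + G)/(2 + G)
P(z) = 294 (P(z) = 280 + 14 = 294)
P(a(-6)) + k(-73, -292) = 294 - 73 = 221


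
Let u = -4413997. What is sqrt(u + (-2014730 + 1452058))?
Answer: I*sqrt(4976669) ≈ 2230.8*I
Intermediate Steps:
sqrt(u + (-2014730 + 1452058)) = sqrt(-4413997 + (-2014730 + 1452058)) = sqrt(-4413997 - 562672) = sqrt(-4976669) = I*sqrt(4976669)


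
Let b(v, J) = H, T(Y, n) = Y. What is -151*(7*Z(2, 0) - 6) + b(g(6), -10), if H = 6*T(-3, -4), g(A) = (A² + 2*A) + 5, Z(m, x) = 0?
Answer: 888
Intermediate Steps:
g(A) = 5 + A² + 2*A
H = -18 (H = 6*(-3) = -18)
b(v, J) = -18
-151*(7*Z(2, 0) - 6) + b(g(6), -10) = -151*(7*0 - 6) - 18 = -151*(0 - 6) - 18 = -151*(-6) - 18 = 906 - 18 = 888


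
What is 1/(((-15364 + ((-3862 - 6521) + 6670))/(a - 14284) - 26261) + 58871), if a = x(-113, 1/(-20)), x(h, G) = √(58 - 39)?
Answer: 2217925596146/72329515841716863 - 6359*√19/72329515841716863 ≈ 3.0664e-5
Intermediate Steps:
x(h, G) = √19
a = √19 ≈ 4.3589
1/(((-15364 + ((-3862 - 6521) + 6670))/(a - 14284) - 26261) + 58871) = 1/(((-15364 + ((-3862 - 6521) + 6670))/(√19 - 14284) - 26261) + 58871) = 1/(((-15364 + (-10383 + 6670))/(-14284 + √19) - 26261) + 58871) = 1/(((-15364 - 3713)/(-14284 + √19) - 26261) + 58871) = 1/((-19077/(-14284 + √19) - 26261) + 58871) = 1/((-26261 - 19077/(-14284 + √19)) + 58871) = 1/(32610 - 19077/(-14284 + √19))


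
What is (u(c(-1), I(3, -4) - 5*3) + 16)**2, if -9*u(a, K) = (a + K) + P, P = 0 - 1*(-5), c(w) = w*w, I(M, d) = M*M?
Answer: 256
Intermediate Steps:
I(M, d) = M**2
c(w) = w**2
P = 5 (P = 0 + 5 = 5)
u(a, K) = -5/9 - K/9 - a/9 (u(a, K) = -((a + K) + 5)/9 = -((K + a) + 5)/9 = -(5 + K + a)/9 = -5/9 - K/9 - a/9)
(u(c(-1), I(3, -4) - 5*3) + 16)**2 = ((-5/9 - (3**2 - 5*3)/9 - 1/9*(-1)**2) + 16)**2 = ((-5/9 - (9 - 15)/9 - 1/9*1) + 16)**2 = ((-5/9 - 1/9*(-6) - 1/9) + 16)**2 = ((-5/9 + 2/3 - 1/9) + 16)**2 = (0 + 16)**2 = 16**2 = 256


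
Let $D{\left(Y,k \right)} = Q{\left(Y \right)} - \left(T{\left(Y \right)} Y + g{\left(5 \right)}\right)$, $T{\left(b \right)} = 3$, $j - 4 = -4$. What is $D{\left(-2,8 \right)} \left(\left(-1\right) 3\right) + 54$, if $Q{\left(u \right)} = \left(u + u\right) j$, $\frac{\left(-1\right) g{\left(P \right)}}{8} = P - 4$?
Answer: $12$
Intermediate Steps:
$j = 0$ ($j = 4 - 4 = 0$)
$g{\left(P \right)} = 32 - 8 P$ ($g{\left(P \right)} = - 8 \left(P - 4\right) = - 8 \left(-4 + P\right) = 32 - 8 P$)
$Q{\left(u \right)} = 0$ ($Q{\left(u \right)} = \left(u + u\right) 0 = 2 u 0 = 0$)
$D{\left(Y,k \right)} = 8 - 3 Y$ ($D{\left(Y,k \right)} = 0 - \left(3 Y + \left(32 - 40\right)\right) = 0 - \left(3 Y - 8\right) = 0 - \left(-8 + 3 Y\right) = 8 - 3 Y$)
$D{\left(-2,8 \right)} \left(\left(-1\right) 3\right) + 54 = \left(8 - -6\right) \left(\left(-1\right) 3\right) + 54 = \left(8 + 6\right) \left(-3\right) + 54 = 14 \left(-3\right) + 54 = -42 + 54 = 12$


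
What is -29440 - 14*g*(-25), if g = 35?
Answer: -17190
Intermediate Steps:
-29440 - 14*g*(-25) = -29440 - 14*35*(-25) = -29440 - 490*(-25) = -29440 + 12250 = -17190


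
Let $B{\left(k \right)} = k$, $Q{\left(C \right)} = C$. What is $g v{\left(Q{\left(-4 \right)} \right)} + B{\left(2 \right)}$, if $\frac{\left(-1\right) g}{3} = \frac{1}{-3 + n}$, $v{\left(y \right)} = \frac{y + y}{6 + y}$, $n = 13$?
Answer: $\frac{16}{5} \approx 3.2$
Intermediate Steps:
$v{\left(y \right)} = \frac{2 y}{6 + y}$
$g = - \frac{3}{10}$ ($g = - \frac{3}{-3 + 13} = - \frac{3}{10} \approx -0.3$)
$g v{\left(Q{\left(-4 \right)} \right)} + B{\left(2 \right)} = - \frac{3 \cdot 2 \left(-4\right) \frac{1}{6 - 4}}{10} + 2 = - \frac{3 \cdot 2 \left(-4\right) \frac{1}{2}}{10} + 2 = \left(- \frac{3}{10}\right) \left(-4\right) + 2 = \frac{6}{5} + 2 = \frac{16}{5}$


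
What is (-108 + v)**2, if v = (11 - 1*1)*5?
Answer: 3364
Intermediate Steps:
v = 50 (v = (11 - 1)*5 = 10*5 = 50)
(-108 + v)**2 = (-108 + 50)**2 = (-58)**2 = 3364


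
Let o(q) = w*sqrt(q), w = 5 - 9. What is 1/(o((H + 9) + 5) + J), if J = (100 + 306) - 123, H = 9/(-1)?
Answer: 283/80009 + 4*sqrt(5)/80009 ≈ 0.0036489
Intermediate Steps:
H = -9 (H = 9*(-1) = -9)
J = 283 (J = 406 - 123 = 283)
w = -4
o(q) = -4*sqrt(q)
1/(o((H + 9) + 5) + J) = 1/(-4*sqrt((-9 + 9) + 5) + 283) = 1/(-4*sqrt(0 + 5) + 283) = 1/(-4*sqrt(5) + 283) = 1/(283 - 4*sqrt(5))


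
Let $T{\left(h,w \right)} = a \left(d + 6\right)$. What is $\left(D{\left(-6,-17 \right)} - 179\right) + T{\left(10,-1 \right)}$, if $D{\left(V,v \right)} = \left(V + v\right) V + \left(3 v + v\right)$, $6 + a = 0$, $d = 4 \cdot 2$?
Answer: $-193$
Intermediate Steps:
$d = 8$
$a = -6$ ($a = -6 + 0 = -6$)
$D{\left(V,v \right)} = 4 v + V \left(V + v\right)$ ($D{\left(V,v \right)} = V \left(V + v\right) + 4 v = 4 v + V \left(V + v\right)$)
$T{\left(h,w \right)} = -84$ ($T{\left(h,w \right)} = - 6 \left(8 + 6\right) = \left(-6\right) 14 = -84$)
$\left(D{\left(-6,-17 \right)} - 179\right) + T{\left(10,-1 \right)} = \left(\left(\left(-6\right)^{2} + 4 \left(-17\right) - -102\right) - 179\right) - 84 = \left(\left(36 - 68 + 102\right) - 179\right) - 84 = \left(70 - 179\right) - 84 = -109 - 84 = -193$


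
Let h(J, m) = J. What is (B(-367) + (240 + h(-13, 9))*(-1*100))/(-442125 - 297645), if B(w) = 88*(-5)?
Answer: 2314/73977 ≈ 0.031280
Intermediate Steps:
B(w) = -440
(B(-367) + (240 + h(-13, 9))*(-1*100))/(-442125 - 297645) = (-440 + (240 - 13)*(-1*100))/(-442125 - 297645) = (-440 + 227*(-100))/(-739770) = (-440 - 22700)*(-1/739770) = -23140*(-1/739770) = 2314/73977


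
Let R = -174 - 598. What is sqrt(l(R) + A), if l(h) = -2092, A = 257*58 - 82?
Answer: 2*sqrt(3183) ≈ 112.84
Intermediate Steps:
R = -772
A = 14824 (A = 14906 - 82 = 14824)
sqrt(l(R) + A) = sqrt(-2092 + 14824) = sqrt(12732) = 2*sqrt(3183)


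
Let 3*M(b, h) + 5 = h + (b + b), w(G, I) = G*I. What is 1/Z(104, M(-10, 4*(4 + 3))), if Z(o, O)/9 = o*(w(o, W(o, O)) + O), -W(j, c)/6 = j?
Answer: -1/60741720 ≈ -1.6463e-8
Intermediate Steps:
W(j, c) = -6*j
M(b, h) = -5/3 + h/3 + 2*b/3 (M(b, h) = -5/3 + (h + (b + b))/3 = -5/3 + (h + 2*b)/3 = -5/3 + (h/3 + 2*b/3) = -5/3 + h/3 + 2*b/3)
Z(o, O) = 9*o*(O - 6*o²) (Z(o, O) = 9*(o*(o*(-6*o) + O)) = 9*(o*(-6*o² + O)) = 9*(o*(O - 6*o²)) = 9*o*(O - 6*o²))
1/Z(104, M(-10, 4*(4 + 3))) = 1/(9*104*((-5/3 + (4*(4 + 3))/3 + (⅔)*(-10)) - 6*104²)) = 1/(9*104*((-5/3 + (4*7)/3 - 20/3) - 6*10816)) = 1/(9*104*((-5/3 + (⅓)*28 - 20/3) - 64896)) = 1/(9*104*((-5/3 + 28/3 - 20/3) - 64896)) = 1/(9*104*(1 - 64896)) = 1/(9*104*(-64895)) = 1/(-60741720) = -1/60741720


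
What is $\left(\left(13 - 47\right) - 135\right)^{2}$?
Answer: $28561$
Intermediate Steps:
$\left(\left(13 - 47\right) - 135\right)^{2} = \left(-34 - 135\right)^{2} = \left(-169\right)^{2} = 28561$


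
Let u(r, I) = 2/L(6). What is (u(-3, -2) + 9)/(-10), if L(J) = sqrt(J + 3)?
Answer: -29/30 ≈ -0.96667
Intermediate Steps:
L(J) = sqrt(3 + J)
u(r, I) = 2/3 (u(r, I) = 2/(sqrt(3 + 6)) = 2/(sqrt(9)) = 2/3)
(u(-3, -2) + 9)/(-10) = (2/3 + 9)/(-10) = -1/10*29/3 = -29/30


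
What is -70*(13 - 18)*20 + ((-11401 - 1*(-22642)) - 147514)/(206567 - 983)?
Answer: 1438951727/205584 ≈ 6999.3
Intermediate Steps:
-70*(13 - 18)*20 + ((-11401 - 1*(-22642)) - 147514)/(206567 - 983) = -70*(-5)*20 + ((-11401 + 22642) - 147514)/205584 = 350*20 + (11241 - 147514)*(1/205584) = 7000 - 136273*1/205584 = 7000 - 136273/205584 = 1438951727/205584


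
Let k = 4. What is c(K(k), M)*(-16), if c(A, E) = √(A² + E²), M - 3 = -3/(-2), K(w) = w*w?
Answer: -8*√1105 ≈ -265.93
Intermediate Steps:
K(w) = w²
M = 9/2 (M = 3 - 3/(-2) = 3 - 3*(-½) = 3 + 3/2 = 9/2 ≈ 4.5000)
c(K(k), M)*(-16) = √((4²)² + (9/2)²)*(-16) = √(16² + 81/4)*(-16) = √(256 + 81/4)*(-16) = √(1105/4)*(-16) = (√1105/2)*(-16) = -8*√1105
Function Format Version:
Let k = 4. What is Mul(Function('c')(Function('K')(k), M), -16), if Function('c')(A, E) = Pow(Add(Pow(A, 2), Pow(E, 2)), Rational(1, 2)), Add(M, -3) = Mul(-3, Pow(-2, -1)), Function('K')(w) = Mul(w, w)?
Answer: Mul(-8, Pow(1105, Rational(1, 2))) ≈ -265.93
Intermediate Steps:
Function('K')(w) = Pow(w, 2)
M = Rational(9, 2) (M = Add(3, Mul(-3, Pow(-2, -1))) = Add(3, Mul(-3, Rational(-1, 2))) = Add(3, Rational(3, 2)) = Rational(9, 2) ≈ 4.5000)
Mul(Function('c')(Function('K')(k), M), -16) = Mul(Pow(Add(Pow(Pow(4, 2), 2), Pow(Rational(9, 2), 2)), Rational(1, 2)), -16) = Mul(Pow(Add(Pow(16, 2), Rational(81, 4)), Rational(1, 2)), -16) = Mul(Pow(Add(256, Rational(81, 4)), Rational(1, 2)), -16) = Mul(Pow(Rational(1105, 4), Rational(1, 2)), -16) = Mul(Mul(Rational(1, 2), Pow(1105, Rational(1, 2))), -16) = Mul(-8, Pow(1105, Rational(1, 2)))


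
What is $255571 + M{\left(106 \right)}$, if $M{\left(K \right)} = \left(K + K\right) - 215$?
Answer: $255568$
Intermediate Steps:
$M{\left(K \right)} = -215 + 2 K$ ($M{\left(K \right)} = 2 K - 215 = -215 + 2 K$)
$255571 + M{\left(106 \right)} = 255571 + \left(-215 + 2 \cdot 106\right) = 255571 + \left(-215 + 212\right) = 255571 - 3 = 255568$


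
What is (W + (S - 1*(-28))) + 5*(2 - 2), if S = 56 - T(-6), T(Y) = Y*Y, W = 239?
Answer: 287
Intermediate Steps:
T(Y) = Y²
S = 20 (S = 56 - 1*(-6)² = 56 - 1*36 = 56 - 36 = 20)
(W + (S - 1*(-28))) + 5*(2 - 2) = (239 + (20 - 1*(-28))) + 5*(2 - 2) = (239 + (20 + 28)) + 5*0 = (239 + 48) + 0 = 287 + 0 = 287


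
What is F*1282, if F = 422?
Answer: 541004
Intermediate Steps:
F*1282 = 422*1282 = 541004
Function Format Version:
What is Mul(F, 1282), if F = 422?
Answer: 541004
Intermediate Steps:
Mul(F, 1282) = Mul(422, 1282) = 541004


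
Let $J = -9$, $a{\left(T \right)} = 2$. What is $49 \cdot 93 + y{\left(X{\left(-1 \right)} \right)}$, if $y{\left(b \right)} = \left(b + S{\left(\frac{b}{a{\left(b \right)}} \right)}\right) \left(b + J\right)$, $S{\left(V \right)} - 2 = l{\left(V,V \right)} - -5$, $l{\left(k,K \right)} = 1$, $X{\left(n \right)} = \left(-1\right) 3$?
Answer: $4497$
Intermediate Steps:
$X{\left(n \right)} = -3$
$S{\left(V \right)} = 8$ ($S{\left(V \right)} = 2 + \left(1 - -5\right) = 2 + \left(1 + 5\right) = 2 + 6 = 8$)
$y{\left(b \right)} = \left(-9 + b\right) \left(8 + b\right)$ ($y{\left(b \right)} = \left(b + 8\right) \left(b - 9\right) = \left(8 + b\right) \left(-9 + b\right) = \left(-9 + b\right) \left(8 + b\right)$)
$49 \cdot 93 + y{\left(X{\left(-1 \right)} \right)} = 49 \cdot 93 - \left(69 - 9\right) = 4557 + \left(-72 + 9 + 3\right) = 4557 - 60 = 4497$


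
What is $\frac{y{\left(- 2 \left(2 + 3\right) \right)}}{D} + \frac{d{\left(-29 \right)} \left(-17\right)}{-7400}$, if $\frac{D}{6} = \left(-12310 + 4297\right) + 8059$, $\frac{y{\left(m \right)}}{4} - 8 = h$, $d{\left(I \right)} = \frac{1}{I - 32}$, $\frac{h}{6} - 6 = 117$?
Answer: $\frac{336743227}{31146600} \approx 10.812$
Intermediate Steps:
$h = 738$ ($h = 36 + 6 \cdot 117 = 36 + 702 = 738$)
$d{\left(I \right)} = \frac{1}{-32 + I}$
$y{\left(m \right)} = 2984$ ($y{\left(m \right)} = 32 + 4 \cdot 738 = 32 + 2952 = 2984$)
$D = 276$ ($D = 6 \left(\left(-12310 + 4297\right) + 8059\right) = 6 \left(-8013 + 8059\right) = 6 \cdot 46 = 276$)
$\frac{y{\left(- 2 \left(2 + 3\right) \right)}}{D} + \frac{d{\left(-29 \right)} \left(-17\right)}{-7400} = \frac{2984}{276} + \frac{\frac{1}{-32 - 29} \left(-17\right)}{-7400} = 2984 \cdot \frac{1}{276} + \frac{1}{-61} \left(-17\right) \left(- \frac{1}{7400}\right) = \frac{746}{69} + \left(- \frac{1}{61}\right) \left(-17\right) \left(- \frac{1}{7400}\right) = \frac{746}{69} + \frac{17}{61} \left(- \frac{1}{7400}\right) = \frac{746}{69} - \frac{17}{451400} = \frac{336743227}{31146600}$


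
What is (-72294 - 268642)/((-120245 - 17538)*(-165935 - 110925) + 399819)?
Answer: -340936/38147001199 ≈ -8.9374e-6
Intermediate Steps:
(-72294 - 268642)/((-120245 - 17538)*(-165935 - 110925) + 399819) = -340936/(-137783*(-276860) + 399819) = -340936/(38146601380 + 399819) = -340936/38147001199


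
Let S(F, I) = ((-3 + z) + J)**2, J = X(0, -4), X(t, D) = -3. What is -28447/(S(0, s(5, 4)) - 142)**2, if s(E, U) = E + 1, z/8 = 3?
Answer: -28447/33124 ≈ -0.85880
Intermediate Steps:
z = 24 (z = 8*3 = 24)
J = -3
s(E, U) = 1 + E
S(F, I) = 324 (S(F, I) = ((-3 + 24) - 3)**2 = (21 - 3)**2 = 18**2 = 324)
-28447/(S(0, s(5, 4)) - 142)**2 = -28447/(324 - 142)**2 = -28447/(182**2) = -28447/33124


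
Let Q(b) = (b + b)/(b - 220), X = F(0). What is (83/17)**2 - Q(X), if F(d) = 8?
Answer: 366273/15317 ≈ 23.913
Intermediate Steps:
X = 8
Q(b) = 2*b/(-220 + b) (Q(b) = (2*b)/(-220 + b) = 2*b/(-220 + b))
(83/17)**2 - Q(X) = (83/17)**2 - 2*8/(-220 + 8) = (83*(1/17))**2 - 2*8/(-212) = (83/17)**2 - 2*8*(-1)/212 = 6889/289 - 1*(-4/53) = 6889/289 + 4/53 = 366273/15317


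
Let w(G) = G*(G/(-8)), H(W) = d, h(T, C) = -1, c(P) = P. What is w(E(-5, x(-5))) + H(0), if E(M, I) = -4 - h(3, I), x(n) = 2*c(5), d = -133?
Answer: -1073/8 ≈ -134.13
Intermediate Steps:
H(W) = -133
x(n) = 10 (x(n) = 2*5 = 10)
E(M, I) = -3 (E(M, I) = -4 - 1*(-1) = -4 + 1 = -3)
w(G) = -G²/8 (w(G) = G*(G*(-⅛)) = G*(-G/8) = -G²/8)
w(E(-5, x(-5))) + H(0) = -⅛*(-3)² - 133 = -⅛*9 - 133 = -9/8 - 133 = -1073/8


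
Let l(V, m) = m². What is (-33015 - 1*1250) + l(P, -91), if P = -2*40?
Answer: -25984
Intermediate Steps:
P = -80
(-33015 - 1*1250) + l(P, -91) = (-33015 - 1*1250) + (-91)² = (-33015 - 1250) + 8281 = -34265 + 8281 = -25984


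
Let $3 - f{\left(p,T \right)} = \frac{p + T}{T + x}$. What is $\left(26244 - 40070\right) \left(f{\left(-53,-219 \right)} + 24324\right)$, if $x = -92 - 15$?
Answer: $- \frac{54822371290}{163} \approx -3.3633 \cdot 10^{8}$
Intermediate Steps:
$x = -107$
$f{\left(p,T \right)} = 3 - \frac{T + p}{-107 + T}$ ($f{\left(p,T \right)} = 3 - \frac{p + T}{T - 107} = 3 - \frac{T + p}{-107 + T}$)
$\left(26244 - 40070\right) \left(f{\left(-53,-219 \right)} + 24324\right) = \left(26244 - 40070\right) \left(\frac{-321 - -53 + 2 \left(-219\right)}{-107 - 219} + 24324\right) = - 13826 \left(\frac{-321 + 53 - 438}{-326} + 24324\right) = - 13826 \left(\left(- \frac{1}{326}\right) \left(-706\right) + 24324\right) = - 13826 \left(\frac{353}{163} + 24324\right) = \left(-13826\right) \frac{3965165}{163} = - \frac{54822371290}{163}$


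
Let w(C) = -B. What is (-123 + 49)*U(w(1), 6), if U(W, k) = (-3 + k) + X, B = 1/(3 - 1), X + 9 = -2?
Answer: 592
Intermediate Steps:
X = -11 (X = -9 - 2 = -11)
B = ½ (B = 1/2 = ½ ≈ 0.50000)
w(C) = -½ (w(C) = -1*½ = -½)
U(W, k) = -14 + k (U(W, k) = (-3 + k) - 11 = -14 + k)
(-123 + 49)*U(w(1), 6) = (-123 + 49)*(-14 + 6) = -74*(-8) = 592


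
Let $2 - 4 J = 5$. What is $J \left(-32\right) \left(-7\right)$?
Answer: $-168$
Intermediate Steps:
$J = - \frac{3}{4}$ ($J = \frac{1}{2} - \frac{5}{4} = - \frac{3}{4} \approx -0.75$)
$J \left(-32\right) \left(-7\right) = \left(- \frac{3}{4}\right) \left(-32\right) \left(-7\right) = 24 \left(-7\right) = -168$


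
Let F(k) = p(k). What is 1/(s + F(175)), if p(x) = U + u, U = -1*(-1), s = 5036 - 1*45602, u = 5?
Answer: -1/40560 ≈ -2.4655e-5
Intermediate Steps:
s = -40566 (s = 5036 - 45602 = -40566)
U = 1
p(x) = 6 (p(x) = 1 + 5 = 6)
F(k) = 6
1/(s + F(175)) = 1/(-40566 + 6) = 1/(-40560) = -1/40560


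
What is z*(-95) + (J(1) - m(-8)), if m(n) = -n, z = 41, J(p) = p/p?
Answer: -3902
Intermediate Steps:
J(p) = 1
z*(-95) + (J(1) - m(-8)) = 41*(-95) + (1 - (-1)*(-8)) = -3895 + (1 - 1*8) = -3895 + (1 - 8) = -3895 - 7 = -3902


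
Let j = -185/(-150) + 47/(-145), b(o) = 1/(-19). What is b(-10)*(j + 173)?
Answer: -151301/16530 ≈ -9.1531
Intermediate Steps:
b(o) = -1/19
j = 791/870 (j = -185*(-1/150) + 47*(-1/145) = 37/30 - 47/145 = 791/870 ≈ 0.90919)
b(-10)*(j + 173) = -(791/870 + 173)/19 = -1/19*151301/870 = -151301/16530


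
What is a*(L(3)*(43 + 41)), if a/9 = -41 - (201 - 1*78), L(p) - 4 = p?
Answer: -867888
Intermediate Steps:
L(p) = 4 + p
a = -1476 (a = 9*(-41 - (201 - 1*78)) = 9*(-41 - (201 - 78)) = 9*(-41 - 1*123) = 9*(-41 - 123) = 9*(-164) = -1476)
a*(L(3)*(43 + 41)) = -1476*(4 + 3)*(43 + 41) = -10332*84 = -1476*588 = -867888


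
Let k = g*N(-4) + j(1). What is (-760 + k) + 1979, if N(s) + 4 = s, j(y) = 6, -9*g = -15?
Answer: 3635/3 ≈ 1211.7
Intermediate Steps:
g = 5/3 (g = -⅑*(-15) = 5/3 ≈ 1.6667)
N(s) = -4 + s
k = -22/3 (k = 5*(-4 - 4)/3 + 6 = (5/3)*(-8) + 6 = -40/3 + 6 = -22/3 ≈ -7.3333)
(-760 + k) + 1979 = (-760 - 22/3) + 1979 = -2302/3 + 1979 = 3635/3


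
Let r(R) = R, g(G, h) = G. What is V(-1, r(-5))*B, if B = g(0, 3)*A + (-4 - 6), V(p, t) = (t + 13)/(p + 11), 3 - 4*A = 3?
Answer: -8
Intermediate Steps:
A = 0 (A = ¾ - ¼*3 = ¾ - ¾ = 0)
V(p, t) = (13 + t)/(11 + p)
B = -10 (B = 0*0 + (-4 - 6) = 0 - 10 = -10)
V(-1, r(-5))*B = ((13 - 5)/(11 - 1))*(-10) = (8/10)*(-10) = ((⅒)*8)*(-10) = (⅘)*(-10) = -8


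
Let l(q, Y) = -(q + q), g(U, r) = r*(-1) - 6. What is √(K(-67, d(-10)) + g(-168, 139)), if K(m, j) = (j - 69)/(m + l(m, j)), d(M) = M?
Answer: I*√656198/67 ≈ 12.09*I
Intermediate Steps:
g(U, r) = -6 - r (g(U, r) = -r - 6 = -6 - r)
l(q, Y) = -2*q
K(m, j) = -(-69 + j)/m (K(m, j) = (j - 69)/(m - 2*m) = (-69 + j)/((-m)) = (-69 + j)*(-1/m) = -(-69 + j)/m)
√(K(-67, d(-10)) + g(-168, 139)) = √((69 - 1*(-10))/(-67) + (-6 - 1*139)) = √(-(69 + 10)/67 + (-6 - 139)) = √(-1/67*79 - 145) = √(-79/67 - 145) = √(-9794/67) = I*√656198/67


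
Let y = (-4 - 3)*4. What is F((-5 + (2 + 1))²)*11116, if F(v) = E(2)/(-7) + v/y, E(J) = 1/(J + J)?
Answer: -1985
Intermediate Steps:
y = -28 (y = -7*4 = -28)
E(J) = 1/(2*J)
F(v) = -1/28 - v/28 (F(v) = ((½)/2)/(-7) + v/(-28) = ((½)*(½))*(-⅐) + v*(-1/28) = (¼)*(-⅐) - v/28 = -1/28 - v/28)
F((-5 + (2 + 1))²)*11116 = (-1/28 - (-5 + (2 + 1))²/28)*11116 = (-1/28 - (-5 + 3)²/28)*11116 = (-1/28 - 1/28*(-2)²)*11116 = (-1/28 - 1/28*4)*11116 = (-1/28 - ⅐)*11116 = -5/28*11116 = -1985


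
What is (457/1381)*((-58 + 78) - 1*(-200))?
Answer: 100540/1381 ≈ 72.802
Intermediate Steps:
(457/1381)*((-58 + 78) - 1*(-200)) = (457*(1/1381))*(20 + 200) = (457/1381)*220 = 100540/1381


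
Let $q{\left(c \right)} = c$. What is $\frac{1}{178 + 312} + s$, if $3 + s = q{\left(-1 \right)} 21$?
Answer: $- \frac{11759}{490} \approx -23.998$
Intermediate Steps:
$s = -24$ ($s = -3 - 21 = -24$)
$\frac{1}{178 + 312} + s = \frac{1}{178 + 312} - 24 = \frac{1}{490} - 24 = - \frac{11759}{490}$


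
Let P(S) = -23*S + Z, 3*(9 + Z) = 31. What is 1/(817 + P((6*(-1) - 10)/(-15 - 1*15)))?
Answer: 15/12091 ≈ 0.0012406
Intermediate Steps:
Z = 4/3 (Z = -9 + (1/3)*31 = -9 + 31/3 = 4/3 ≈ 1.3333)
P(S) = 4/3 - 23*S (P(S) = -23*S + 4/3 = 4/3 - 23*S)
1/(817 + P((6*(-1) - 10)/(-15 - 1*15))) = 1/(817 + (4/3 - 23*(6*(-1) - 10)/(-15 - 1*15))) = 1/(817 + (4/3 - 23*(-6 - 10)/(-15 - 15))) = 1/(817 + (4/3 - (-368)/(-30))) = 1/(817 + (4/3 - (-368)*(-1)/30)) = 1/(817 + (4/3 - 23*8/15)) = 1/(817 + (4/3 - 184/15)) = 1/(817 - 164/15) = 1/(12091/15) = 15/12091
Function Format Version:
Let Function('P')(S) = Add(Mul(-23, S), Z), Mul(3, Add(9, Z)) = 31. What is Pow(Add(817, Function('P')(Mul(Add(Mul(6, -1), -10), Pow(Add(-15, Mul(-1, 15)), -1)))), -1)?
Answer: Rational(15, 12091) ≈ 0.0012406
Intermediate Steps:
Z = Rational(4, 3) (Z = Add(-9, Mul(Rational(1, 3), 31)) = Add(-9, Rational(31, 3)) = Rational(4, 3) ≈ 1.3333)
Function('P')(S) = Add(Rational(4, 3), Mul(-23, S)) (Function('P')(S) = Add(Mul(-23, S), Rational(4, 3)) = Add(Rational(4, 3), Mul(-23, S)))
Pow(Add(817, Function('P')(Mul(Add(Mul(6, -1), -10), Pow(Add(-15, Mul(-1, 15)), -1)))), -1) = Pow(Add(817, Add(Rational(4, 3), Mul(-23, Mul(Add(Mul(6, -1), -10), Pow(Add(-15, Mul(-1, 15)), -1))))), -1) = Pow(Add(817, Add(Rational(4, 3), Mul(-23, Mul(Add(-6, -10), Pow(Add(-15, -15), -1))))), -1) = Pow(Add(817, Add(Rational(4, 3), Mul(-23, Mul(-16, Pow(-30, -1))))), -1) = Pow(Add(817, Add(Rational(4, 3), Mul(-23, Mul(-16, Rational(-1, 30))))), -1) = Pow(Add(817, Add(Rational(4, 3), Mul(-23, Rational(8, 15)))), -1) = Pow(Add(817, Add(Rational(4, 3), Rational(-184, 15))), -1) = Pow(Add(817, Rational(-164, 15)), -1) = Pow(Rational(12091, 15), -1) = Rational(15, 12091)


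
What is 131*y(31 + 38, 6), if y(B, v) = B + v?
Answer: 9825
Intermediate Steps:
131*y(31 + 38, 6) = 131*((31 + 38) + 6) = 131*(69 + 6) = 131*75 = 9825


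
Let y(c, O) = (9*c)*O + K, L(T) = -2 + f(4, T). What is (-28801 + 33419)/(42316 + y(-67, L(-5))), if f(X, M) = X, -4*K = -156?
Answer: 4618/41149 ≈ 0.11223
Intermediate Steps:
K = 39 (K = -¼*(-156) = 39)
L(T) = 2 (L(T) = -2 + 4 = 2)
y(c, O) = 39 + 9*O*c (y(c, O) = (9*c)*O + 39 = 9*O*c + 39 = 39 + 9*O*c)
(-28801 + 33419)/(42316 + y(-67, L(-5))) = (-28801 + 33419)/(42316 + (39 + 9*2*(-67))) = 4618/(42316 + (39 - 1206)) = 4618/(42316 - 1167) = 4618/41149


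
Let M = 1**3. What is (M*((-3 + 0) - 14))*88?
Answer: -1496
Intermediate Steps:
M = 1
(M*((-3 + 0) - 14))*88 = (1*((-3 + 0) - 14))*88 = (1*(-3 - 14))*88 = (1*(-17))*88 = -17*88 = -1496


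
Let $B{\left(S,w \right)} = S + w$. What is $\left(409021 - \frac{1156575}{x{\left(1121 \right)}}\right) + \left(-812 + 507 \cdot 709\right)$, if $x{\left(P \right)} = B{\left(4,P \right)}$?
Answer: $\frac{11499659}{15} \approx 7.6664 \cdot 10^{5}$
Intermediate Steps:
$x{\left(P \right)} = 4 + P$
$\left(409021 - \frac{1156575}{x{\left(1121 \right)}}\right) + \left(-812 + 507 \cdot 709\right) = \left(409021 - \frac{1156575}{4 + 1121}\right) + \left(-812 + 507 \cdot 709\right) = \left(409021 - \frac{1156575}{1125}\right) + \left(-812 + 359463\right) = \left(409021 - \frac{15421}{15}\right) + 358651 = \frac{6119894}{15} + 358651 = \frac{11499659}{15}$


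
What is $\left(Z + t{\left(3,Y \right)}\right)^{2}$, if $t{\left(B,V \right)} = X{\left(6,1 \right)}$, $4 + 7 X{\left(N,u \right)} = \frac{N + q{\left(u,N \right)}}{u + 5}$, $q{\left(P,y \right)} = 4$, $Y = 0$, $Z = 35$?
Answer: $\frac{10816}{9} \approx 1201.8$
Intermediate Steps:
$X{\left(N,u \right)} = - \frac{4}{7} + \frac{4 + N}{7 \left(5 + u\right)}$ ($X{\left(N,u \right)} = - \frac{4}{7} + \frac{\left(N + 4\right) \frac{1}{u + 5}}{7} = - \frac{4}{7} + \frac{\left(4 + N\right) \frac{1}{5 + u}}{7} = - \frac{4}{7} + \frac{\frac{1}{5 + u} \left(4 + N\right)}{7} = - \frac{4}{7} + \frac{4 + N}{7 \left(5 + u\right)}$)
$t{\left(B,V \right)} = - \frac{1}{3}$ ($t{\left(B,V \right)} = \frac{-16 + 6 - 4}{7 \left(5 + 1\right)} = \frac{-16 + 6 - 4}{7 \cdot 6} = \frac{1}{7} \cdot \frac{1}{6} \left(-14\right) = - \frac{1}{3}$)
$\left(Z + t{\left(3,Y \right)}\right)^{2} = \left(35 - \frac{1}{3}\right)^{2} = \left(\frac{104}{3}\right)^{2} = \frac{10816}{9}$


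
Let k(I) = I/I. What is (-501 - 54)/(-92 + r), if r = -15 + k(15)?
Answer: 555/106 ≈ 5.2358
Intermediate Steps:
k(I) = 1
r = -14 (r = -15 + 1 = -14)
(-501 - 54)/(-92 + r) = (-501 - 54)/(-92 - 14) = -555/(-106) = -555*(-1/106) = 555/106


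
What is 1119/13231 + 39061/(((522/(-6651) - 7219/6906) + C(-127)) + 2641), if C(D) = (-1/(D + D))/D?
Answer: 21392412383994921504/1437555704623003459 ≈ 14.881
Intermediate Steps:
C(D) = -1/(2*D**2) (C(D) = (-1/(2*D))/D = -1/(2*D**2))
1119/13231 + 39061/(((522/(-6651) - 7219/6906) + C(-127)) + 2641) = 1119/13231 + 39061/(((522/(-6651) - 7219/6906) - 1/2/(-127)**2) + 2641) = 1119*(1/13231) + 39061/(((522*(-1/6651) - 7219*1/6906) - 1/2*1/16129) + 2641) = 1119/13231 + 39061/(((-58/739 - 7219/6906) - 1/32258) + 2641) = 1119/13231 + 39061/((-5735389/5103534 - 1/32258) + 2641) = 1119/13231 + 39061/(-46254320474/41157449943 + 2641) = 1119/13231 + 39061/(108650570978989/41157449943) = 1119/13231 + 39061*(41157449943/108650570978989) = 1119/13231 + 1607651152223523/108650570978989 = 21392412383994921504/1437555704623003459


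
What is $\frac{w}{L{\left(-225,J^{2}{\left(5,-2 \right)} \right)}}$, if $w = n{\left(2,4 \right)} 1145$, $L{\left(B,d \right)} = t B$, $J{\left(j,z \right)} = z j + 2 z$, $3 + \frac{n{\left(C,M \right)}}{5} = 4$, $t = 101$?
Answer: $- \frac{229}{909} \approx -0.25192$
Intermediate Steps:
$n{\left(C,M \right)} = 5$ ($n{\left(C,M \right)} = -15 + 5 \cdot 4 = -15 + 20 = 5$)
$J{\left(j,z \right)} = 2 z + j z$ ($J{\left(j,z \right)} = j z + 2 z = 2 z + j z$)
$L{\left(B,d \right)} = 101 B$
$w = 5725$ ($w = 5 \cdot 1145 = 5725$)
$\frac{w}{L{\left(-225,J^{2}{\left(5,-2 \right)} \right)}} = \frac{5725}{101 \left(-225\right)} = \frac{5725}{-22725} = 5725 \left(- \frac{1}{22725}\right) = - \frac{229}{909}$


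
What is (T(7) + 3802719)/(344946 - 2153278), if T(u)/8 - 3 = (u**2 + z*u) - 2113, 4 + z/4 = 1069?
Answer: -4024791/1808332 ≈ -2.2257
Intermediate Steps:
z = 4260 (z = -16 + 4*1069 = -16 + 4276 = 4260)
T(u) = -16880 + 8*u**2 + 34080*u (T(u) = 24 + 8*((u**2 + 4260*u) - 2113) = 24 + 8*(-2113 + u**2 + 4260*u) = 24 + (-16904 + 8*u**2 + 34080*u) = -16880 + 8*u**2 + 34080*u)
(T(7) + 3802719)/(344946 - 2153278) = ((-16880 + 8*7**2 + 34080*7) + 3802719)/(344946 - 2153278) = ((-16880 + 8*49 + 238560) + 3802719)/(-1808332) = ((-16880 + 392 + 238560) + 3802719)*(-1/1808332) = (222072 + 3802719)*(-1/1808332) = 4024791*(-1/1808332) = -4024791/1808332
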